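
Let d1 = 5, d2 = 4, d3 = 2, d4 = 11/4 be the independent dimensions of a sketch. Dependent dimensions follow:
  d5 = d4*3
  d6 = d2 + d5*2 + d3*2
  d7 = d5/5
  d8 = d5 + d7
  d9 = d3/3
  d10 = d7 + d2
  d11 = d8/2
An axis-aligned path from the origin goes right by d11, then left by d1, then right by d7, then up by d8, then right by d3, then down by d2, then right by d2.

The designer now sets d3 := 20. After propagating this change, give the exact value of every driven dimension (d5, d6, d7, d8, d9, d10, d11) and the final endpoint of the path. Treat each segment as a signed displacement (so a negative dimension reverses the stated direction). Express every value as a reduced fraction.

d5 = 33/4
d6 = 121/2
d7 = 33/20
d8 = 99/10
d9 = 20/3
d10 = 113/20
d11 = 99/20
endpoint = (128/5, 59/10)

Apply edit: d3 := 20
  d5 = d4*3 = 33/4
  d6 = d2 + d5*2 + d3*2 = 121/2
  d7 = d5/5 = 33/20
  d8 = d5 + d7 = 99/10
  d9 = d3/3 = 20/3
  d10 = d7 + d2 = 113/20
  d11 = d8/2 = 99/20
Walk from origin (0, 0):
  seg 1: right by d11 = 99/20 → (99/20, 0)
  seg 2: left by d1 = 5 → (-1/20, 0)
  seg 3: right by d7 = 33/20 → (8/5, 0)
  seg 4: up by d8 = 99/10 → (8/5, 99/10)
  seg 5: right by d3 = 20 → (108/5, 99/10)
  seg 6: down by d2 = 4 → (108/5, 59/10)
  seg 7: right by d2 = 4 → (128/5, 59/10)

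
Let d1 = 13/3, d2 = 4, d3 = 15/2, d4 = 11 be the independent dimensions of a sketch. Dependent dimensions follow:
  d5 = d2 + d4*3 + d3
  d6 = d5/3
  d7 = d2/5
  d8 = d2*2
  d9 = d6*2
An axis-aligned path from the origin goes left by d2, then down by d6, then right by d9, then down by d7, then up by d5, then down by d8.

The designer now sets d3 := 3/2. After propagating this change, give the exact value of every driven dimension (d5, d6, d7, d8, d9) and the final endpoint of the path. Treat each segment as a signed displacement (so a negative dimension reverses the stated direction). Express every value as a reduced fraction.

d5 = 77/2
d6 = 77/6
d7 = 4/5
d8 = 8
d9 = 77/3
endpoint = (65/3, 253/15)

Apply edit: d3 := 3/2
  d5 = d2 + d4*3 + d3 = 77/2
  d6 = d5/3 = 77/6
  d7 = d2/5 = 4/5
  d8 = d2*2 = 8
  d9 = d6*2 = 77/3
Walk from origin (0, 0):
  seg 1: left by d2 = 4 → (-4, 0)
  seg 2: down by d6 = 77/6 → (-4, -77/6)
  seg 3: right by d9 = 77/3 → (65/3, -77/6)
  seg 4: down by d7 = 4/5 → (65/3, -409/30)
  seg 5: up by d5 = 77/2 → (65/3, 373/15)
  seg 6: down by d8 = 8 → (65/3, 253/15)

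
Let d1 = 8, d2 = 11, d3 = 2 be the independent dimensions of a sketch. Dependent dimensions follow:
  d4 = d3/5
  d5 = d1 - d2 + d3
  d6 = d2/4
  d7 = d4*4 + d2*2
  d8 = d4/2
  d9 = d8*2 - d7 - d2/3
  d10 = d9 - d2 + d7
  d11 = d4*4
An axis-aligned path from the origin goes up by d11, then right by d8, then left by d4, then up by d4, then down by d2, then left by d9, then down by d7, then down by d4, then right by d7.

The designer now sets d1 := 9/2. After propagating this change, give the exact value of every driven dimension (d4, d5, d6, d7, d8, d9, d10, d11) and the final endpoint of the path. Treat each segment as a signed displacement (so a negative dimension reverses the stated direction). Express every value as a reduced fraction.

Apply edit: d1 := 9/2
  d4 = d3/5 = 2/5
  d5 = d1 - d2 + d3 = -9/2
  d6 = d2/4 = 11/4
  d7 = d4*4 + d2*2 = 118/5
  d8 = d4/2 = 1/5
  d9 = d8*2 - d7 - d2/3 = -403/15
  d10 = d9 - d2 + d7 = -214/15
  d11 = d4*4 = 8/5
Walk from origin (0, 0):
  seg 1: up by d11 = 8/5 → (0, 8/5)
  seg 2: right by d8 = 1/5 → (1/5, 8/5)
  seg 3: left by d4 = 2/5 → (-1/5, 8/5)
  seg 4: up by d4 = 2/5 → (-1/5, 2)
  seg 5: down by d2 = 11 → (-1/5, -9)
  seg 6: left by d9 = -403/15 → (80/3, -9)
  seg 7: down by d7 = 118/5 → (80/3, -163/5)
  seg 8: down by d4 = 2/5 → (80/3, -33)
  seg 9: right by d7 = 118/5 → (754/15, -33)

d4 = 2/5
d5 = -9/2
d6 = 11/4
d7 = 118/5
d8 = 1/5
d9 = -403/15
d10 = -214/15
d11 = 8/5
endpoint = (754/15, -33)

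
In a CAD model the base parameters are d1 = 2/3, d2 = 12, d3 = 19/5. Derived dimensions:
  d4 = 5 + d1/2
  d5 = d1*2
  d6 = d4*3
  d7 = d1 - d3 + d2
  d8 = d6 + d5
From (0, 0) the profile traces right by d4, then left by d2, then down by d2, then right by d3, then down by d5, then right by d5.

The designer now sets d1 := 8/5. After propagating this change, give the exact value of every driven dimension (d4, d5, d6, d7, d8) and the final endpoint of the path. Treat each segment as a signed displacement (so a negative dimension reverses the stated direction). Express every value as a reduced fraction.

d4 = 29/5
d5 = 16/5
d6 = 87/5
d7 = 49/5
d8 = 103/5
endpoint = (4/5, -76/5)

Apply edit: d1 := 8/5
  d4 = 5 + d1/2 = 29/5
  d5 = d1*2 = 16/5
  d6 = d4*3 = 87/5
  d7 = d1 - d3 + d2 = 49/5
  d8 = d6 + d5 = 103/5
Walk from origin (0, 0):
  seg 1: right by d4 = 29/5 → (29/5, 0)
  seg 2: left by d2 = 12 → (-31/5, 0)
  seg 3: down by d2 = 12 → (-31/5, -12)
  seg 4: right by d3 = 19/5 → (-12/5, -12)
  seg 5: down by d5 = 16/5 → (-12/5, -76/5)
  seg 6: right by d5 = 16/5 → (4/5, -76/5)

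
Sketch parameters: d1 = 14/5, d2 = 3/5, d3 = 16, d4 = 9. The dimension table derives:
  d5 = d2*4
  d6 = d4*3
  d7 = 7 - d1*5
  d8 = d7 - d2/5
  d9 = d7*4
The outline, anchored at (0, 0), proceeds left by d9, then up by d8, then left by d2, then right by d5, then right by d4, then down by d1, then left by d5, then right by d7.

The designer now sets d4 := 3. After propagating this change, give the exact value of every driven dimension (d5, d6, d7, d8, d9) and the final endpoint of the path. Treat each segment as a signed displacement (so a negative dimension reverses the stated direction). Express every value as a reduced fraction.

d5 = 12/5
d6 = 9
d7 = -7
d8 = -178/25
d9 = -28
endpoint = (117/5, -248/25)

Apply edit: d4 := 3
  d5 = d2*4 = 12/5
  d6 = d4*3 = 9
  d7 = 7 - d1*5 = -7
  d8 = d7 - d2/5 = -178/25
  d9 = d7*4 = -28
Walk from origin (0, 0):
  seg 1: left by d9 = -28 → (28, 0)
  seg 2: up by d8 = -178/25 → (28, -178/25)
  seg 3: left by d2 = 3/5 → (137/5, -178/25)
  seg 4: right by d5 = 12/5 → (149/5, -178/25)
  seg 5: right by d4 = 3 → (164/5, -178/25)
  seg 6: down by d1 = 14/5 → (164/5, -248/25)
  seg 7: left by d5 = 12/5 → (152/5, -248/25)
  seg 8: right by d7 = -7 → (117/5, -248/25)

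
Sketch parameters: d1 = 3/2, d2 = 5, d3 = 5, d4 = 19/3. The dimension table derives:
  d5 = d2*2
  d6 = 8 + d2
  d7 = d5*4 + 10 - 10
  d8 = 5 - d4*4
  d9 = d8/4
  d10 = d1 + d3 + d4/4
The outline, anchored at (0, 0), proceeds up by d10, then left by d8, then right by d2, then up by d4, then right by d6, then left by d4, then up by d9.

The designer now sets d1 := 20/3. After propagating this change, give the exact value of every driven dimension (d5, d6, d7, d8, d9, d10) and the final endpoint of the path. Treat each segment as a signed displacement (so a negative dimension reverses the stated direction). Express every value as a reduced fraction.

Apply edit: d1 := 20/3
  d5 = d2*2 = 10
  d6 = 8 + d2 = 13
  d7 = d5*4 + 10 - 10 = 40
  d8 = 5 - d4*4 = -61/3
  d9 = d8/4 = -61/12
  d10 = d1 + d3 + d4/4 = 53/4
Walk from origin (0, 0):
  seg 1: up by d10 = 53/4 → (0, 53/4)
  seg 2: left by d8 = -61/3 → (61/3, 53/4)
  seg 3: right by d2 = 5 → (76/3, 53/4)
  seg 4: up by d4 = 19/3 → (76/3, 235/12)
  seg 5: right by d6 = 13 → (115/3, 235/12)
  seg 6: left by d4 = 19/3 → (32, 235/12)
  seg 7: up by d9 = -61/12 → (32, 29/2)

d5 = 10
d6 = 13
d7 = 40
d8 = -61/3
d9 = -61/12
d10 = 53/4
endpoint = (32, 29/2)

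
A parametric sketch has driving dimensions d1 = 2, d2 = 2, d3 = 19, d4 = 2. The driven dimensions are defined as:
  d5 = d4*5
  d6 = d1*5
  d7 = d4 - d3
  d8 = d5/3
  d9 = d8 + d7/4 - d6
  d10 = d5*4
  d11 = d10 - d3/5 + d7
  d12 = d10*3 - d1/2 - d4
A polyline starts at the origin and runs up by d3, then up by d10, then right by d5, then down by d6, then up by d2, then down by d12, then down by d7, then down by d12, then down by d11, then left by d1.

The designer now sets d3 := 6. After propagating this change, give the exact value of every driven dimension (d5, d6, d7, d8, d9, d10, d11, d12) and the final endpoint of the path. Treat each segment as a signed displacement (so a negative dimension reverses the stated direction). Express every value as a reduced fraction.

Apply edit: d3 := 6
  d5 = d4*5 = 10
  d6 = d1*5 = 10
  d7 = d4 - d3 = -4
  d8 = d5/3 = 10/3
  d9 = d8 + d7/4 - d6 = -23/3
  d10 = d5*4 = 40
  d11 = d10 - d3/5 + d7 = 174/5
  d12 = d10*3 - d1/2 - d4 = 117
Walk from origin (0, 0):
  seg 1: up by d3 = 6 → (0, 6)
  seg 2: up by d10 = 40 → (0, 46)
  seg 3: right by d5 = 10 → (10, 46)
  seg 4: down by d6 = 10 → (10, 36)
  seg 5: up by d2 = 2 → (10, 38)
  seg 6: down by d12 = 117 → (10, -79)
  seg 7: down by d7 = -4 → (10, -75)
  seg 8: down by d12 = 117 → (10, -192)
  seg 9: down by d11 = 174/5 → (10, -1134/5)
  seg 10: left by d1 = 2 → (8, -1134/5)

d5 = 10
d6 = 10
d7 = -4
d8 = 10/3
d9 = -23/3
d10 = 40
d11 = 174/5
d12 = 117
endpoint = (8, -1134/5)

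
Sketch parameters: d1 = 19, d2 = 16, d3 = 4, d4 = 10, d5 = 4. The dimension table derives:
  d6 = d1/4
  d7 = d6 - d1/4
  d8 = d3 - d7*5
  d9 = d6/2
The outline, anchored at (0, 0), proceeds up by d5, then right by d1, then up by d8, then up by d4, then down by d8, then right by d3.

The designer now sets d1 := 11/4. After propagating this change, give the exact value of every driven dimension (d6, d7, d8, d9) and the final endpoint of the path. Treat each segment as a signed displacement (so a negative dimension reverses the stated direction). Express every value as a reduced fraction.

Apply edit: d1 := 11/4
  d6 = d1/4 = 11/16
  d7 = d6 - d1/4 = 0
  d8 = d3 - d7*5 = 4
  d9 = d6/2 = 11/32
Walk from origin (0, 0):
  seg 1: up by d5 = 4 → (0, 4)
  seg 2: right by d1 = 11/4 → (11/4, 4)
  seg 3: up by d8 = 4 → (11/4, 8)
  seg 4: up by d4 = 10 → (11/4, 18)
  seg 5: down by d8 = 4 → (11/4, 14)
  seg 6: right by d3 = 4 → (27/4, 14)

d6 = 11/16
d7 = 0
d8 = 4
d9 = 11/32
endpoint = (27/4, 14)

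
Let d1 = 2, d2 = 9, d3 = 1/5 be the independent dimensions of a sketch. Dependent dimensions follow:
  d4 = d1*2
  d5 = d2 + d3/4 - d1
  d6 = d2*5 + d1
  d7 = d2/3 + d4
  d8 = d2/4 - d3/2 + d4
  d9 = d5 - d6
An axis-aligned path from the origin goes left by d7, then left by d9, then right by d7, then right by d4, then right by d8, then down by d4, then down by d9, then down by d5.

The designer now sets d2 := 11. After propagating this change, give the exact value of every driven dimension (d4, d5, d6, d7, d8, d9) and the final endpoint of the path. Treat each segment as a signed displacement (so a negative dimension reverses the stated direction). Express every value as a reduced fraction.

d4 = 4
d5 = 181/20
d6 = 57
d7 = 23/3
d8 = 133/20
d9 = -959/20
endpoint = (293/5, 349/10)

Apply edit: d2 := 11
  d4 = d1*2 = 4
  d5 = d2 + d3/4 - d1 = 181/20
  d6 = d2*5 + d1 = 57
  d7 = d2/3 + d4 = 23/3
  d8 = d2/4 - d3/2 + d4 = 133/20
  d9 = d5 - d6 = -959/20
Walk from origin (0, 0):
  seg 1: left by d7 = 23/3 → (-23/3, 0)
  seg 2: left by d9 = -959/20 → (2417/60, 0)
  seg 3: right by d7 = 23/3 → (959/20, 0)
  seg 4: right by d4 = 4 → (1039/20, 0)
  seg 5: right by d8 = 133/20 → (293/5, 0)
  seg 6: down by d4 = 4 → (293/5, -4)
  seg 7: down by d9 = -959/20 → (293/5, 879/20)
  seg 8: down by d5 = 181/20 → (293/5, 349/10)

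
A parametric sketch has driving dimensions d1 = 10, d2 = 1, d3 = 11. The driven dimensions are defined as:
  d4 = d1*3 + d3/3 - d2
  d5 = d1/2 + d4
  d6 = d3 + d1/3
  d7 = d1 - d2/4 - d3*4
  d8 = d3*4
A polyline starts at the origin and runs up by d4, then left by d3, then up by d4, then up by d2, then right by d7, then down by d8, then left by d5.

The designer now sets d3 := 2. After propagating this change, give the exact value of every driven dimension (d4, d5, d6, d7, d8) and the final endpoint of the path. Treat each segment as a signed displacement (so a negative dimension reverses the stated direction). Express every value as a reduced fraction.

Apply edit: d3 := 2
  d4 = d1*3 + d3/3 - d2 = 89/3
  d5 = d1/2 + d4 = 104/3
  d6 = d3 + d1/3 = 16/3
  d7 = d1 - d2/4 - d3*4 = 7/4
  d8 = d3*4 = 8
Walk from origin (0, 0):
  seg 1: up by d4 = 89/3 → (0, 89/3)
  seg 2: left by d3 = 2 → (-2, 89/3)
  seg 3: up by d4 = 89/3 → (-2, 178/3)
  seg 4: up by d2 = 1 → (-2, 181/3)
  seg 5: right by d7 = 7/4 → (-1/4, 181/3)
  seg 6: down by d8 = 8 → (-1/4, 157/3)
  seg 7: left by d5 = 104/3 → (-419/12, 157/3)

d4 = 89/3
d5 = 104/3
d6 = 16/3
d7 = 7/4
d8 = 8
endpoint = (-419/12, 157/3)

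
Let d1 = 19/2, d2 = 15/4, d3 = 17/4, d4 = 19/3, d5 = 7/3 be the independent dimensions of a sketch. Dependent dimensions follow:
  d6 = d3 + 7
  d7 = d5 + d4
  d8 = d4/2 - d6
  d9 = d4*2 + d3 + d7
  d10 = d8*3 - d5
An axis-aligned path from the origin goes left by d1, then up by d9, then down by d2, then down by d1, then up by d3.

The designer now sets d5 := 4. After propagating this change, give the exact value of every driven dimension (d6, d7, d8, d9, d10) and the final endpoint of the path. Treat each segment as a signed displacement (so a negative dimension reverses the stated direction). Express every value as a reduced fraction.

d6 = 45/4
d7 = 31/3
d8 = -97/12
d9 = 109/4
d10 = -113/4
endpoint = (-19/2, 73/4)

Apply edit: d5 := 4
  d6 = d3 + 7 = 45/4
  d7 = d5 + d4 = 31/3
  d8 = d4/2 - d6 = -97/12
  d9 = d4*2 + d3 + d7 = 109/4
  d10 = d8*3 - d5 = -113/4
Walk from origin (0, 0):
  seg 1: left by d1 = 19/2 → (-19/2, 0)
  seg 2: up by d9 = 109/4 → (-19/2, 109/4)
  seg 3: down by d2 = 15/4 → (-19/2, 47/2)
  seg 4: down by d1 = 19/2 → (-19/2, 14)
  seg 5: up by d3 = 17/4 → (-19/2, 73/4)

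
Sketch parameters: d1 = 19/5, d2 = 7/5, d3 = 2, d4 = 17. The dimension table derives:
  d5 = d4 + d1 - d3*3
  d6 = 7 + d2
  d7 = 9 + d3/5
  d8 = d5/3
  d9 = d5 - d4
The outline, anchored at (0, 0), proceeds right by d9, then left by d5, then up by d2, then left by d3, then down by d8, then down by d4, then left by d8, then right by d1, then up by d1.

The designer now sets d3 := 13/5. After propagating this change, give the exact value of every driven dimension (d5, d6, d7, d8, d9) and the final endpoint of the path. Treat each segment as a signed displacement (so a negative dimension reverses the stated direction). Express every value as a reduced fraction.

Apply edit: d3 := 13/5
  d5 = d4 + d1 - d3*3 = 13
  d6 = 7 + d2 = 42/5
  d7 = 9 + d3/5 = 238/25
  d8 = d5/3 = 13/3
  d9 = d5 - d4 = -4
Walk from origin (0, 0):
  seg 1: right by d9 = -4 → (-4, 0)
  seg 2: left by d5 = 13 → (-17, 0)
  seg 3: up by d2 = 7/5 → (-17, 7/5)
  seg 4: left by d3 = 13/5 → (-98/5, 7/5)
  seg 5: down by d8 = 13/3 → (-98/5, -44/15)
  seg 6: down by d4 = 17 → (-98/5, -299/15)
  seg 7: left by d8 = 13/3 → (-359/15, -299/15)
  seg 8: right by d1 = 19/5 → (-302/15, -299/15)
  seg 9: up by d1 = 19/5 → (-302/15, -242/15)

d5 = 13
d6 = 42/5
d7 = 238/25
d8 = 13/3
d9 = -4
endpoint = (-302/15, -242/15)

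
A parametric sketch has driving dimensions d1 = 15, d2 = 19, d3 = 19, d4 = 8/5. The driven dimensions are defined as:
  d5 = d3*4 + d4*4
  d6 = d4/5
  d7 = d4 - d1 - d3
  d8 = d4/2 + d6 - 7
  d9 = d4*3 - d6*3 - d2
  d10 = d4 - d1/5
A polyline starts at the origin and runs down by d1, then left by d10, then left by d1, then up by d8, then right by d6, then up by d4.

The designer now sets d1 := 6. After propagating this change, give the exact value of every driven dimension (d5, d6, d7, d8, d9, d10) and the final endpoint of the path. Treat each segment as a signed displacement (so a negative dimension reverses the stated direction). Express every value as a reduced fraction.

Apply edit: d1 := 6
  d5 = d3*4 + d4*4 = 412/5
  d6 = d4/5 = 8/25
  d7 = d4 - d1 - d3 = -117/5
  d8 = d4/2 + d6 - 7 = -147/25
  d9 = d4*3 - d6*3 - d2 = -379/25
  d10 = d4 - d1/5 = 2/5
Walk from origin (0, 0):
  seg 1: down by d1 = 6 → (0, -6)
  seg 2: left by d10 = 2/5 → (-2/5, -6)
  seg 3: left by d1 = 6 → (-32/5, -6)
  seg 4: up by d8 = -147/25 → (-32/5, -297/25)
  seg 5: right by d6 = 8/25 → (-152/25, -297/25)
  seg 6: up by d4 = 8/5 → (-152/25, -257/25)

d5 = 412/5
d6 = 8/25
d7 = -117/5
d8 = -147/25
d9 = -379/25
d10 = 2/5
endpoint = (-152/25, -257/25)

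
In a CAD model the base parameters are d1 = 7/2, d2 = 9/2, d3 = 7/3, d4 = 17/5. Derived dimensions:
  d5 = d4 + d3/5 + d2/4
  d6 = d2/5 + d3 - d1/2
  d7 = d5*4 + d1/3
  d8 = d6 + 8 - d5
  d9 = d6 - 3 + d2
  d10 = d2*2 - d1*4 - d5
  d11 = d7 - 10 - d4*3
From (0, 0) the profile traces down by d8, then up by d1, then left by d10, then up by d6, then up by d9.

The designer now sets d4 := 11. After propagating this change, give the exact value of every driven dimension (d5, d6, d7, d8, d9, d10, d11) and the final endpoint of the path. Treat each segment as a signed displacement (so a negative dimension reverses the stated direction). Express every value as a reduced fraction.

Apply edit: d4 := 11
  d5 = d4 + d3/5 + d2/4 = 1511/120
  d6 = d2/5 + d3 - d1/2 = 89/60
  d7 = d5*4 + d1/3 = 773/15
  d8 = d6 + 8 - d5 = -373/120
  d9 = d6 - 3 + d2 = 179/60
  d10 = d2*2 - d1*4 - d5 = -2111/120
  d11 = d7 - 10 - d4*3 = 128/15
Walk from origin (0, 0):
  seg 1: down by d8 = -373/120 → (0, 373/120)
  seg 2: up by d1 = 7/2 → (0, 793/120)
  seg 3: left by d10 = -2111/120 → (2111/120, 793/120)
  seg 4: up by d6 = 89/60 → (2111/120, 971/120)
  seg 5: up by d9 = 179/60 → (2111/120, 443/40)

d5 = 1511/120
d6 = 89/60
d7 = 773/15
d8 = -373/120
d9 = 179/60
d10 = -2111/120
d11 = 128/15
endpoint = (2111/120, 443/40)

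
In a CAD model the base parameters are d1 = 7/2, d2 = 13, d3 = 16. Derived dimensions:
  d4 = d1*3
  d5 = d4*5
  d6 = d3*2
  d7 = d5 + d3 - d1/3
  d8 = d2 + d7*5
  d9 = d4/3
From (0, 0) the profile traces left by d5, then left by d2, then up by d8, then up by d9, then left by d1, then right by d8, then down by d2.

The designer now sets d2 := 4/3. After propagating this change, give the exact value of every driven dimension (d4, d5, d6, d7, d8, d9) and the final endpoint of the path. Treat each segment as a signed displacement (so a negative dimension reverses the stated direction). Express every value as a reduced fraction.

d4 = 21/2
d5 = 105/2
d6 = 32
d7 = 202/3
d8 = 338
d9 = 7/2
endpoint = (842/3, 2041/6)

Apply edit: d2 := 4/3
  d4 = d1*3 = 21/2
  d5 = d4*5 = 105/2
  d6 = d3*2 = 32
  d7 = d5 + d3 - d1/3 = 202/3
  d8 = d2 + d7*5 = 338
  d9 = d4/3 = 7/2
Walk from origin (0, 0):
  seg 1: left by d5 = 105/2 → (-105/2, 0)
  seg 2: left by d2 = 4/3 → (-323/6, 0)
  seg 3: up by d8 = 338 → (-323/6, 338)
  seg 4: up by d9 = 7/2 → (-323/6, 683/2)
  seg 5: left by d1 = 7/2 → (-172/3, 683/2)
  seg 6: right by d8 = 338 → (842/3, 683/2)
  seg 7: down by d2 = 4/3 → (842/3, 2041/6)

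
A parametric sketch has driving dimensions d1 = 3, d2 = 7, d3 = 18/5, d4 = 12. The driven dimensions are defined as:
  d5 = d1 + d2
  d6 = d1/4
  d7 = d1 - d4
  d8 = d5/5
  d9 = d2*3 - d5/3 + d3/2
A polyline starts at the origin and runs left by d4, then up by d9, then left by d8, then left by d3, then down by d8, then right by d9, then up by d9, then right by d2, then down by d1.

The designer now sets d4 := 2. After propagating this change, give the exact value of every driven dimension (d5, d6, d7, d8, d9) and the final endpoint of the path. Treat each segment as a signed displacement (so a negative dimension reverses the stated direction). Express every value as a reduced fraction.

Apply edit: d4 := 2
  d5 = d1 + d2 = 10
  d6 = d1/4 = 3/4
  d7 = d1 - d4 = 1
  d8 = d5/5 = 2
  d9 = d2*3 - d5/3 + d3/2 = 292/15
Walk from origin (0, 0):
  seg 1: left by d4 = 2 → (-2, 0)
  seg 2: up by d9 = 292/15 → (-2, 292/15)
  seg 3: left by d8 = 2 → (-4, 292/15)
  seg 4: left by d3 = 18/5 → (-38/5, 292/15)
  seg 5: down by d8 = 2 → (-38/5, 262/15)
  seg 6: right by d9 = 292/15 → (178/15, 262/15)
  seg 7: up by d9 = 292/15 → (178/15, 554/15)
  seg 8: right by d2 = 7 → (283/15, 554/15)
  seg 9: down by d1 = 3 → (283/15, 509/15)

d5 = 10
d6 = 3/4
d7 = 1
d8 = 2
d9 = 292/15
endpoint = (283/15, 509/15)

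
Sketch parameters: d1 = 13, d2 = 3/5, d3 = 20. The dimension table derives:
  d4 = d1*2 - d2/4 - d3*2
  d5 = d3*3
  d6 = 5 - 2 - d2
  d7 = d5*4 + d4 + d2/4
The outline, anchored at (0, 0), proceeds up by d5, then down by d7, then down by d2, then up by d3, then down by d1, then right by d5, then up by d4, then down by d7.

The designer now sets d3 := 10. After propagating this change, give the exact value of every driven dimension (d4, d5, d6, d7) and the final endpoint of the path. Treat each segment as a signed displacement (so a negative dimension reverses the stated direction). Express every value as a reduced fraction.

d4 = 117/20
d5 = 30
d6 = 12/5
d7 = 126
endpoint = (30, -879/4)

Apply edit: d3 := 10
  d4 = d1*2 - d2/4 - d3*2 = 117/20
  d5 = d3*3 = 30
  d6 = 5 - 2 - d2 = 12/5
  d7 = d5*4 + d4 + d2/4 = 126
Walk from origin (0, 0):
  seg 1: up by d5 = 30 → (0, 30)
  seg 2: down by d7 = 126 → (0, -96)
  seg 3: down by d2 = 3/5 → (0, -483/5)
  seg 4: up by d3 = 10 → (0, -433/5)
  seg 5: down by d1 = 13 → (0, -498/5)
  seg 6: right by d5 = 30 → (30, -498/5)
  seg 7: up by d4 = 117/20 → (30, -375/4)
  seg 8: down by d7 = 126 → (30, -879/4)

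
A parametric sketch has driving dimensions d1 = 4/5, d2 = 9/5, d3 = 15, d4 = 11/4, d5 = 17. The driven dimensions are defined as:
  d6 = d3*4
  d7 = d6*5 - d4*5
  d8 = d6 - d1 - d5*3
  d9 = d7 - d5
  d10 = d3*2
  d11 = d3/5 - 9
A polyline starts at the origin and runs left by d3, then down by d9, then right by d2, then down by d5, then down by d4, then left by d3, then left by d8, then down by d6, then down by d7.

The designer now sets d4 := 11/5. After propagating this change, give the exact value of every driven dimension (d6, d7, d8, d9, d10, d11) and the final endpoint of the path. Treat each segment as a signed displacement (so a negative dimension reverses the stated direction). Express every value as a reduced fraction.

d6 = 60
d7 = 289
d8 = 41/5
d9 = 272
d10 = 30
d11 = -6
endpoint = (-182/5, -3201/5)

Apply edit: d4 := 11/5
  d6 = d3*4 = 60
  d7 = d6*5 - d4*5 = 289
  d8 = d6 - d1 - d5*3 = 41/5
  d9 = d7 - d5 = 272
  d10 = d3*2 = 30
  d11 = d3/5 - 9 = -6
Walk from origin (0, 0):
  seg 1: left by d3 = 15 → (-15, 0)
  seg 2: down by d9 = 272 → (-15, -272)
  seg 3: right by d2 = 9/5 → (-66/5, -272)
  seg 4: down by d5 = 17 → (-66/5, -289)
  seg 5: down by d4 = 11/5 → (-66/5, -1456/5)
  seg 6: left by d3 = 15 → (-141/5, -1456/5)
  seg 7: left by d8 = 41/5 → (-182/5, -1456/5)
  seg 8: down by d6 = 60 → (-182/5, -1756/5)
  seg 9: down by d7 = 289 → (-182/5, -3201/5)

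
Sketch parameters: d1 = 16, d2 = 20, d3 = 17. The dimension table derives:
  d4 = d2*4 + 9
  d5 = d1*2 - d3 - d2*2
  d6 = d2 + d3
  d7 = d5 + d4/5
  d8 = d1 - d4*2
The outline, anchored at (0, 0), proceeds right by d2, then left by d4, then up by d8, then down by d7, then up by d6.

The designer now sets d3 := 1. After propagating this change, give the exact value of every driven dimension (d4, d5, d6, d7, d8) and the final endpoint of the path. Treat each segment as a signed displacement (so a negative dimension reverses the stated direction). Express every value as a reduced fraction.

Apply edit: d3 := 1
  d4 = d2*4 + 9 = 89
  d5 = d1*2 - d3 - d2*2 = -9
  d6 = d2 + d3 = 21
  d7 = d5 + d4/5 = 44/5
  d8 = d1 - d4*2 = -162
Walk from origin (0, 0):
  seg 1: right by d2 = 20 → (20, 0)
  seg 2: left by d4 = 89 → (-69, 0)
  seg 3: up by d8 = -162 → (-69, -162)
  seg 4: down by d7 = 44/5 → (-69, -854/5)
  seg 5: up by d6 = 21 → (-69, -749/5)

d4 = 89
d5 = -9
d6 = 21
d7 = 44/5
d8 = -162
endpoint = (-69, -749/5)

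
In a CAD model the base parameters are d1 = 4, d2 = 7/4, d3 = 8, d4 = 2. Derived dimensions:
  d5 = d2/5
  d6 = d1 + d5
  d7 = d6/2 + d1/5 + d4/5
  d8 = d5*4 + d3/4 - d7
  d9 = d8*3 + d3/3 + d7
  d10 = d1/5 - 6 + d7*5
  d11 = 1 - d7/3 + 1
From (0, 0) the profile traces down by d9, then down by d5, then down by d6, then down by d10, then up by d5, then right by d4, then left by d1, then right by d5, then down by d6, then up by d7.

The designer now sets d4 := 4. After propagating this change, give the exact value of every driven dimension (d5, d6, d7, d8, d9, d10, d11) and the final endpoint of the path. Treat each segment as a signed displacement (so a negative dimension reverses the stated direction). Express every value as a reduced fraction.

d5 = 7/20
d6 = 87/20
d7 = 151/40
d8 = -3/8
d9 = 319/60
d10 = 547/40
d11 = 89/120
endpoint = (7/20, -287/12)

Apply edit: d4 := 4
  d5 = d2/5 = 7/20
  d6 = d1 + d5 = 87/20
  d7 = d6/2 + d1/5 + d4/5 = 151/40
  d8 = d5*4 + d3/4 - d7 = -3/8
  d9 = d8*3 + d3/3 + d7 = 319/60
  d10 = d1/5 - 6 + d7*5 = 547/40
  d11 = 1 - d7/3 + 1 = 89/120
Walk from origin (0, 0):
  seg 1: down by d9 = 319/60 → (0, -319/60)
  seg 2: down by d5 = 7/20 → (0, -17/3)
  seg 3: down by d6 = 87/20 → (0, -601/60)
  seg 4: down by d10 = 547/40 → (0, -2843/120)
  seg 5: up by d5 = 7/20 → (0, -2801/120)
  seg 6: right by d4 = 4 → (4, -2801/120)
  seg 7: left by d1 = 4 → (0, -2801/120)
  seg 8: right by d5 = 7/20 → (7/20, -2801/120)
  seg 9: down by d6 = 87/20 → (7/20, -3323/120)
  seg 10: up by d7 = 151/40 → (7/20, -287/12)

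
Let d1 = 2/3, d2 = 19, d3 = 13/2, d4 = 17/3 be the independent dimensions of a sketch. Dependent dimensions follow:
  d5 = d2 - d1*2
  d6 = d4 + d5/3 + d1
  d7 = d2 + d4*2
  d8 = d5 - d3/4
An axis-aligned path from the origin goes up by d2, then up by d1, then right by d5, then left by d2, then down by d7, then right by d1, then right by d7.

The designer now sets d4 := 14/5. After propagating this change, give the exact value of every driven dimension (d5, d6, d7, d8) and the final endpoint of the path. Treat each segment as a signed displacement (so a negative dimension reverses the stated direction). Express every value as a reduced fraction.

d5 = 53/3
d6 = 421/45
d7 = 123/5
d8 = 385/24
endpoint = (359/15, -74/15)

Apply edit: d4 := 14/5
  d5 = d2 - d1*2 = 53/3
  d6 = d4 + d5/3 + d1 = 421/45
  d7 = d2 + d4*2 = 123/5
  d8 = d5 - d3/4 = 385/24
Walk from origin (0, 0):
  seg 1: up by d2 = 19 → (0, 19)
  seg 2: up by d1 = 2/3 → (0, 59/3)
  seg 3: right by d5 = 53/3 → (53/3, 59/3)
  seg 4: left by d2 = 19 → (-4/3, 59/3)
  seg 5: down by d7 = 123/5 → (-4/3, -74/15)
  seg 6: right by d1 = 2/3 → (-2/3, -74/15)
  seg 7: right by d7 = 123/5 → (359/15, -74/15)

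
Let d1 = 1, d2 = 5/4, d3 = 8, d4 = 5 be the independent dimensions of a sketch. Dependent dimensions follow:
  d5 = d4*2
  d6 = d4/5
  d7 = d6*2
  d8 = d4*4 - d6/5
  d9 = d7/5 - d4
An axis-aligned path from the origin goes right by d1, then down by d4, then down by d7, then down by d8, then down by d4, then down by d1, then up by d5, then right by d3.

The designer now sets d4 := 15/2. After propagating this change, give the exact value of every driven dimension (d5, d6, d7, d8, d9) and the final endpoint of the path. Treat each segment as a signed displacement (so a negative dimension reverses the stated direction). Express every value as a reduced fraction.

Apply edit: d4 := 15/2
  d5 = d4*2 = 15
  d6 = d4/5 = 3/2
  d7 = d6*2 = 3
  d8 = d4*4 - d6/5 = 297/10
  d9 = d7/5 - d4 = -69/10
Walk from origin (0, 0):
  seg 1: right by d1 = 1 → (1, 0)
  seg 2: down by d4 = 15/2 → (1, -15/2)
  seg 3: down by d7 = 3 → (1, -21/2)
  seg 4: down by d8 = 297/10 → (1, -201/5)
  seg 5: down by d4 = 15/2 → (1, -477/10)
  seg 6: down by d1 = 1 → (1, -487/10)
  seg 7: up by d5 = 15 → (1, -337/10)
  seg 8: right by d3 = 8 → (9, -337/10)

d5 = 15
d6 = 3/2
d7 = 3
d8 = 297/10
d9 = -69/10
endpoint = (9, -337/10)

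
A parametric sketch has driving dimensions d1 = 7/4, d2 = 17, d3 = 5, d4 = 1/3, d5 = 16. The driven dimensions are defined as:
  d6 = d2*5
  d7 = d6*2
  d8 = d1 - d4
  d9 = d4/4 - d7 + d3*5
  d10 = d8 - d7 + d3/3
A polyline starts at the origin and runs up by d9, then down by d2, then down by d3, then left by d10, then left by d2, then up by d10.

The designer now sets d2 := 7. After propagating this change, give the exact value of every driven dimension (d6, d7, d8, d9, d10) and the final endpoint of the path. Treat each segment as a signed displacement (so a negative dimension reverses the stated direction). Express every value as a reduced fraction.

d6 = 35
d7 = 70
d8 = 17/12
d9 = -539/12
d10 = -803/12
endpoint = (719/12, -743/6)

Apply edit: d2 := 7
  d6 = d2*5 = 35
  d7 = d6*2 = 70
  d8 = d1 - d4 = 17/12
  d9 = d4/4 - d7 + d3*5 = -539/12
  d10 = d8 - d7 + d3/3 = -803/12
Walk from origin (0, 0):
  seg 1: up by d9 = -539/12 → (0, -539/12)
  seg 2: down by d2 = 7 → (0, -623/12)
  seg 3: down by d3 = 5 → (0, -683/12)
  seg 4: left by d10 = -803/12 → (803/12, -683/12)
  seg 5: left by d2 = 7 → (719/12, -683/12)
  seg 6: up by d10 = -803/12 → (719/12, -743/6)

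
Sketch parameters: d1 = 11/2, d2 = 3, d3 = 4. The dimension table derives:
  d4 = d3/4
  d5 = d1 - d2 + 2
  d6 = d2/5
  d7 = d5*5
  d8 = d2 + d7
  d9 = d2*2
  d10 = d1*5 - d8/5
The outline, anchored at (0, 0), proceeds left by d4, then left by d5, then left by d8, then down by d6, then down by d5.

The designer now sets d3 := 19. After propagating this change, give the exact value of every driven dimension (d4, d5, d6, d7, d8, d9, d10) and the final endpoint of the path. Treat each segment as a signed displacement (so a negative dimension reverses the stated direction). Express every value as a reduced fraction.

d4 = 19/4
d5 = 9/2
d6 = 3/5
d7 = 45/2
d8 = 51/2
d9 = 6
d10 = 112/5
endpoint = (-139/4, -51/10)

Apply edit: d3 := 19
  d4 = d3/4 = 19/4
  d5 = d1 - d2 + 2 = 9/2
  d6 = d2/5 = 3/5
  d7 = d5*5 = 45/2
  d8 = d2 + d7 = 51/2
  d9 = d2*2 = 6
  d10 = d1*5 - d8/5 = 112/5
Walk from origin (0, 0):
  seg 1: left by d4 = 19/4 → (-19/4, 0)
  seg 2: left by d5 = 9/2 → (-37/4, 0)
  seg 3: left by d8 = 51/2 → (-139/4, 0)
  seg 4: down by d6 = 3/5 → (-139/4, -3/5)
  seg 5: down by d5 = 9/2 → (-139/4, -51/10)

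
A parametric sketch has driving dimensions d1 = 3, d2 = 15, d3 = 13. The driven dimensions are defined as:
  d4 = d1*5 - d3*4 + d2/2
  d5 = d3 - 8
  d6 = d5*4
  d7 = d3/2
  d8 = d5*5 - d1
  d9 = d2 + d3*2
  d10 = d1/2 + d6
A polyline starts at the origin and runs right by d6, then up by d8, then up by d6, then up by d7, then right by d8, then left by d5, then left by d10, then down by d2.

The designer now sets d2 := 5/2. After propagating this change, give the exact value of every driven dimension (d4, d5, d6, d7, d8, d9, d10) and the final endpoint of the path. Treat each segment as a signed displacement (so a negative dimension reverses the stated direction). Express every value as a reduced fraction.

Apply edit: d2 := 5/2
  d4 = d1*5 - d3*4 + d2/2 = -143/4
  d5 = d3 - 8 = 5
  d6 = d5*4 = 20
  d7 = d3/2 = 13/2
  d8 = d5*5 - d1 = 22
  d9 = d2 + d3*2 = 57/2
  d10 = d1/2 + d6 = 43/2
Walk from origin (0, 0):
  seg 1: right by d6 = 20 → (20, 0)
  seg 2: up by d8 = 22 → (20, 22)
  seg 3: up by d6 = 20 → (20, 42)
  seg 4: up by d7 = 13/2 → (20, 97/2)
  seg 5: right by d8 = 22 → (42, 97/2)
  seg 6: left by d5 = 5 → (37, 97/2)
  seg 7: left by d10 = 43/2 → (31/2, 97/2)
  seg 8: down by d2 = 5/2 → (31/2, 46)

d4 = -143/4
d5 = 5
d6 = 20
d7 = 13/2
d8 = 22
d9 = 57/2
d10 = 43/2
endpoint = (31/2, 46)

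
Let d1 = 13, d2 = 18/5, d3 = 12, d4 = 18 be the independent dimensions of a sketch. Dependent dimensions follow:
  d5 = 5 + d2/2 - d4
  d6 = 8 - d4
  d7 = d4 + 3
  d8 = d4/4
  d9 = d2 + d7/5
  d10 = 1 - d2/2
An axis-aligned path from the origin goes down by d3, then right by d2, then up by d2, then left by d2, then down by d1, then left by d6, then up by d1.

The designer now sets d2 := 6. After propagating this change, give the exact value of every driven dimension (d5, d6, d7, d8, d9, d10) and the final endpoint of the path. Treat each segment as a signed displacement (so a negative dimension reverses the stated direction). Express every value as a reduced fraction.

d5 = -10
d6 = -10
d7 = 21
d8 = 9/2
d9 = 51/5
d10 = -2
endpoint = (10, -6)

Apply edit: d2 := 6
  d5 = 5 + d2/2 - d4 = -10
  d6 = 8 - d4 = -10
  d7 = d4 + 3 = 21
  d8 = d4/4 = 9/2
  d9 = d2 + d7/5 = 51/5
  d10 = 1 - d2/2 = -2
Walk from origin (0, 0):
  seg 1: down by d3 = 12 → (0, -12)
  seg 2: right by d2 = 6 → (6, -12)
  seg 3: up by d2 = 6 → (6, -6)
  seg 4: left by d2 = 6 → (0, -6)
  seg 5: down by d1 = 13 → (0, -19)
  seg 6: left by d6 = -10 → (10, -19)
  seg 7: up by d1 = 13 → (10, -6)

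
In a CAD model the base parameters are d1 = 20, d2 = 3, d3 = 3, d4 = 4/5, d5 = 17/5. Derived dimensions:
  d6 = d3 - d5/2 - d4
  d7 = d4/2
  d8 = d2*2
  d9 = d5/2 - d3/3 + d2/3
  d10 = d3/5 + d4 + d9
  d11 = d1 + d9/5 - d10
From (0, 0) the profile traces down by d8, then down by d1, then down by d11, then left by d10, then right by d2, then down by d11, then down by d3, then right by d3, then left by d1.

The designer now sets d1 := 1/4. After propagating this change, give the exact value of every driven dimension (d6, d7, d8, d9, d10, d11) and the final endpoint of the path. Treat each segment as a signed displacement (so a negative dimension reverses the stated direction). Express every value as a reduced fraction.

d6 = 1/2
d7 = 2/5
d8 = 6
d9 = 17/10
d10 = 31/10
d11 = -251/100
endpoint = (53/20, -423/100)

Apply edit: d1 := 1/4
  d6 = d3 - d5/2 - d4 = 1/2
  d7 = d4/2 = 2/5
  d8 = d2*2 = 6
  d9 = d5/2 - d3/3 + d2/3 = 17/10
  d10 = d3/5 + d4 + d9 = 31/10
  d11 = d1 + d9/5 - d10 = -251/100
Walk from origin (0, 0):
  seg 1: down by d8 = 6 → (0, -6)
  seg 2: down by d1 = 1/4 → (0, -25/4)
  seg 3: down by d11 = -251/100 → (0, -187/50)
  seg 4: left by d10 = 31/10 → (-31/10, -187/50)
  seg 5: right by d2 = 3 → (-1/10, -187/50)
  seg 6: down by d11 = -251/100 → (-1/10, -123/100)
  seg 7: down by d3 = 3 → (-1/10, -423/100)
  seg 8: right by d3 = 3 → (29/10, -423/100)
  seg 9: left by d1 = 1/4 → (53/20, -423/100)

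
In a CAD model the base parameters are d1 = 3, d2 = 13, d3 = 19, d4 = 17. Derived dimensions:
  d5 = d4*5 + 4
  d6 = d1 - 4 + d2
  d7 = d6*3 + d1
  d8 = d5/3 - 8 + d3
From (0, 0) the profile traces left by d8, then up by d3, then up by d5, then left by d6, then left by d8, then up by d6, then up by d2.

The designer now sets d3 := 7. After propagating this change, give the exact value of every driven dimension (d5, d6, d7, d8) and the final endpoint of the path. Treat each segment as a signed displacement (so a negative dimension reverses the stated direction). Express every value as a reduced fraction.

d5 = 89
d6 = 12
d7 = 39
d8 = 86/3
endpoint = (-208/3, 121)

Apply edit: d3 := 7
  d5 = d4*5 + 4 = 89
  d6 = d1 - 4 + d2 = 12
  d7 = d6*3 + d1 = 39
  d8 = d5/3 - 8 + d3 = 86/3
Walk from origin (0, 0):
  seg 1: left by d8 = 86/3 → (-86/3, 0)
  seg 2: up by d3 = 7 → (-86/3, 7)
  seg 3: up by d5 = 89 → (-86/3, 96)
  seg 4: left by d6 = 12 → (-122/3, 96)
  seg 5: left by d8 = 86/3 → (-208/3, 96)
  seg 6: up by d6 = 12 → (-208/3, 108)
  seg 7: up by d2 = 13 → (-208/3, 121)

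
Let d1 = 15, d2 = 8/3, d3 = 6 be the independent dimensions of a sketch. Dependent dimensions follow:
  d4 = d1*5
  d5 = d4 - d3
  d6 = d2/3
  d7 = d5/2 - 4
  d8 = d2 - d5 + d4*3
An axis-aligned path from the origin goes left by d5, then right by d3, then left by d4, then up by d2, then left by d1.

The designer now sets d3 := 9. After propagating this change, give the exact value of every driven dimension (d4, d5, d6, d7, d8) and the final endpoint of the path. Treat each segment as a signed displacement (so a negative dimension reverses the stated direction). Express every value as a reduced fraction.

Apply edit: d3 := 9
  d4 = d1*5 = 75
  d5 = d4 - d3 = 66
  d6 = d2/3 = 8/9
  d7 = d5/2 - 4 = 29
  d8 = d2 - d5 + d4*3 = 485/3
Walk from origin (0, 0):
  seg 1: left by d5 = 66 → (-66, 0)
  seg 2: right by d3 = 9 → (-57, 0)
  seg 3: left by d4 = 75 → (-132, 0)
  seg 4: up by d2 = 8/3 → (-132, 8/3)
  seg 5: left by d1 = 15 → (-147, 8/3)

d4 = 75
d5 = 66
d6 = 8/9
d7 = 29
d8 = 485/3
endpoint = (-147, 8/3)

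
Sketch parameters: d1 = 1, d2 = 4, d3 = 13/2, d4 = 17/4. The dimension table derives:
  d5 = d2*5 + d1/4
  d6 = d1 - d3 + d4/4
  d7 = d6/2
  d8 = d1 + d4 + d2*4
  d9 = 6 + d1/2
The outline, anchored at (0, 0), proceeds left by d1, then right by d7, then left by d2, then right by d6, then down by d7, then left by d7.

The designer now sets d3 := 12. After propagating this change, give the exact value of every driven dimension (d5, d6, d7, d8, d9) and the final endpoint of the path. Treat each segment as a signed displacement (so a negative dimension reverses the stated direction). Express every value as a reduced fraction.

Apply edit: d3 := 12
  d5 = d2*5 + d1/4 = 81/4
  d6 = d1 - d3 + d4/4 = -159/16
  d7 = d6/2 = -159/32
  d8 = d1 + d4 + d2*4 = 85/4
  d9 = 6 + d1/2 = 13/2
Walk from origin (0, 0):
  seg 1: left by d1 = 1 → (-1, 0)
  seg 2: right by d7 = -159/32 → (-191/32, 0)
  seg 3: left by d2 = 4 → (-319/32, 0)
  seg 4: right by d6 = -159/16 → (-637/32, 0)
  seg 5: down by d7 = -159/32 → (-637/32, 159/32)
  seg 6: left by d7 = -159/32 → (-239/16, 159/32)

d5 = 81/4
d6 = -159/16
d7 = -159/32
d8 = 85/4
d9 = 13/2
endpoint = (-239/16, 159/32)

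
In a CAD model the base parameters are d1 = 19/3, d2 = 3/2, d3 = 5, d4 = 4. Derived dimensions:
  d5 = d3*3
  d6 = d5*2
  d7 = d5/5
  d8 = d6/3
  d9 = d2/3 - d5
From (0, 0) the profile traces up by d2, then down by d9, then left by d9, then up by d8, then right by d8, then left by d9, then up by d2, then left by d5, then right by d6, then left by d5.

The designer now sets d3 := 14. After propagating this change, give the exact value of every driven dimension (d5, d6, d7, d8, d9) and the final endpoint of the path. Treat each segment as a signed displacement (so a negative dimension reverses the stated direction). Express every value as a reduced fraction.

Apply edit: d3 := 14
  d5 = d3*3 = 42
  d6 = d5*2 = 84
  d7 = d5/5 = 42/5
  d8 = d6/3 = 28
  d9 = d2/3 - d5 = -83/2
Walk from origin (0, 0):
  seg 1: up by d2 = 3/2 → (0, 3/2)
  seg 2: down by d9 = -83/2 → (0, 43)
  seg 3: left by d9 = -83/2 → (83/2, 43)
  seg 4: up by d8 = 28 → (83/2, 71)
  seg 5: right by d8 = 28 → (139/2, 71)
  seg 6: left by d9 = -83/2 → (111, 71)
  seg 7: up by d2 = 3/2 → (111, 145/2)
  seg 8: left by d5 = 42 → (69, 145/2)
  seg 9: right by d6 = 84 → (153, 145/2)
  seg 10: left by d5 = 42 → (111, 145/2)

d5 = 42
d6 = 84
d7 = 42/5
d8 = 28
d9 = -83/2
endpoint = (111, 145/2)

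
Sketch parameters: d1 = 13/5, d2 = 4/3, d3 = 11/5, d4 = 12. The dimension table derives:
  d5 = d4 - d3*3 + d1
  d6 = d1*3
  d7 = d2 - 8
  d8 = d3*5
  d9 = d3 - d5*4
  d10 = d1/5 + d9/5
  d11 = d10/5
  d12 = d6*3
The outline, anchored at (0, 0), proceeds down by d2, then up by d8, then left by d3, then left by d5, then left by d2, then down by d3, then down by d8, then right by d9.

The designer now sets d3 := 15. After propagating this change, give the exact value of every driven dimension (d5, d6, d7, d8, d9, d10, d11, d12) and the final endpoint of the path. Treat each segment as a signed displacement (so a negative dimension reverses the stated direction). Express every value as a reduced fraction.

d5 = -152/5
d6 = 39/5
d7 = -20/3
d8 = 75
d9 = 683/5
d10 = 696/25
d11 = 696/125
d12 = 117/5
endpoint = (452/3, -49/3)

Apply edit: d3 := 15
  d5 = d4 - d3*3 + d1 = -152/5
  d6 = d1*3 = 39/5
  d7 = d2 - 8 = -20/3
  d8 = d3*5 = 75
  d9 = d3 - d5*4 = 683/5
  d10 = d1/5 + d9/5 = 696/25
  d11 = d10/5 = 696/125
  d12 = d6*3 = 117/5
Walk from origin (0, 0):
  seg 1: down by d2 = 4/3 → (0, -4/3)
  seg 2: up by d8 = 75 → (0, 221/3)
  seg 3: left by d3 = 15 → (-15, 221/3)
  seg 4: left by d5 = -152/5 → (77/5, 221/3)
  seg 5: left by d2 = 4/3 → (211/15, 221/3)
  seg 6: down by d3 = 15 → (211/15, 176/3)
  seg 7: down by d8 = 75 → (211/15, -49/3)
  seg 8: right by d9 = 683/5 → (452/3, -49/3)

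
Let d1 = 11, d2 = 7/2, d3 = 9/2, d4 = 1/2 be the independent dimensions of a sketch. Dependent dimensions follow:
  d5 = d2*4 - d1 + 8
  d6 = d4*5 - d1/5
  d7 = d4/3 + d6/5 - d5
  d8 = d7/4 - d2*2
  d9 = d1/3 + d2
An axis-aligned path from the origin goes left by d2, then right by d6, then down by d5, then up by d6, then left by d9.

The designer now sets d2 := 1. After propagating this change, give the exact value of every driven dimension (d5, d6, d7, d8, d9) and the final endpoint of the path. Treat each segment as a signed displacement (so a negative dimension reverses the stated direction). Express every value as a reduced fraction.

Apply edit: d2 := 1
  d5 = d2*4 - d1 + 8 = 1
  d6 = d4*5 - d1/5 = 3/10
  d7 = d4/3 + d6/5 - d5 = -58/75
  d8 = d7/4 - d2*2 = -329/150
  d9 = d1/3 + d2 = 14/3
Walk from origin (0, 0):
  seg 1: left by d2 = 1 → (-1, 0)
  seg 2: right by d6 = 3/10 → (-7/10, 0)
  seg 3: down by d5 = 1 → (-7/10, -1)
  seg 4: up by d6 = 3/10 → (-7/10, -7/10)
  seg 5: left by d9 = 14/3 → (-161/30, -7/10)

d5 = 1
d6 = 3/10
d7 = -58/75
d8 = -329/150
d9 = 14/3
endpoint = (-161/30, -7/10)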